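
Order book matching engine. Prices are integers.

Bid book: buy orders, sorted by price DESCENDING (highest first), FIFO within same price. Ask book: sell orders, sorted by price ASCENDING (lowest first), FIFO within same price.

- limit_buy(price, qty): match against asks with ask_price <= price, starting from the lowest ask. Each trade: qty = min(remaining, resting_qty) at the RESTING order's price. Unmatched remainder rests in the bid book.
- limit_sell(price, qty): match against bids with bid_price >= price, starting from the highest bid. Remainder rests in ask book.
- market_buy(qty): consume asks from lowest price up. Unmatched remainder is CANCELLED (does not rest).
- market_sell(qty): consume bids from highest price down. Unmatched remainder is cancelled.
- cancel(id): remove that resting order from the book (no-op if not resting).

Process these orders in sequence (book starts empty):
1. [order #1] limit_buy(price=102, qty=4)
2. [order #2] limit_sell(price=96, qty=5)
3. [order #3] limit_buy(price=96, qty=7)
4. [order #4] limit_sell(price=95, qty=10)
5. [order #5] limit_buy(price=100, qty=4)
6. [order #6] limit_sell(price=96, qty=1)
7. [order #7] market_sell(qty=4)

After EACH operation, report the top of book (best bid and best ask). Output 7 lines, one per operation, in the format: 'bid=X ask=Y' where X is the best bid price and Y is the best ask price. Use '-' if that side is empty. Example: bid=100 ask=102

After op 1 [order #1] limit_buy(price=102, qty=4): fills=none; bids=[#1:4@102] asks=[-]
After op 2 [order #2] limit_sell(price=96, qty=5): fills=#1x#2:4@102; bids=[-] asks=[#2:1@96]
After op 3 [order #3] limit_buy(price=96, qty=7): fills=#3x#2:1@96; bids=[#3:6@96] asks=[-]
After op 4 [order #4] limit_sell(price=95, qty=10): fills=#3x#4:6@96; bids=[-] asks=[#4:4@95]
After op 5 [order #5] limit_buy(price=100, qty=4): fills=#5x#4:4@95; bids=[-] asks=[-]
After op 6 [order #6] limit_sell(price=96, qty=1): fills=none; bids=[-] asks=[#6:1@96]
After op 7 [order #7] market_sell(qty=4): fills=none; bids=[-] asks=[#6:1@96]

Answer: bid=102 ask=-
bid=- ask=96
bid=96 ask=-
bid=- ask=95
bid=- ask=-
bid=- ask=96
bid=- ask=96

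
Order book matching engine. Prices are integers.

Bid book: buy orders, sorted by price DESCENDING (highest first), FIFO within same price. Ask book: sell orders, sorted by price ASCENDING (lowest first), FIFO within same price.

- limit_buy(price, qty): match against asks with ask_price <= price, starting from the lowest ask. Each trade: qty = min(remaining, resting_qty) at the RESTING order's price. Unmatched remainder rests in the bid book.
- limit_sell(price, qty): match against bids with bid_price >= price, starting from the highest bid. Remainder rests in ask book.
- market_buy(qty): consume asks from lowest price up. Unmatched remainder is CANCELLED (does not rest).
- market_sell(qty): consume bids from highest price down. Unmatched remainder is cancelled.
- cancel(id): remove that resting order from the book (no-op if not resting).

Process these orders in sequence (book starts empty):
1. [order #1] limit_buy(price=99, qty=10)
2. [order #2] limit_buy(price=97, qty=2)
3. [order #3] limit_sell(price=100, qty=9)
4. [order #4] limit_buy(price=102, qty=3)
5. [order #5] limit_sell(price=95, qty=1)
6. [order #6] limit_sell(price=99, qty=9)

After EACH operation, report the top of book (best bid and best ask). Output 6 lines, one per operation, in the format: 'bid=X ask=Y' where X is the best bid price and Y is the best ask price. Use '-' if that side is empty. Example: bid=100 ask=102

Answer: bid=99 ask=-
bid=99 ask=-
bid=99 ask=100
bid=99 ask=100
bid=99 ask=100
bid=97 ask=100

Derivation:
After op 1 [order #1] limit_buy(price=99, qty=10): fills=none; bids=[#1:10@99] asks=[-]
After op 2 [order #2] limit_buy(price=97, qty=2): fills=none; bids=[#1:10@99 #2:2@97] asks=[-]
After op 3 [order #3] limit_sell(price=100, qty=9): fills=none; bids=[#1:10@99 #2:2@97] asks=[#3:9@100]
After op 4 [order #4] limit_buy(price=102, qty=3): fills=#4x#3:3@100; bids=[#1:10@99 #2:2@97] asks=[#3:6@100]
After op 5 [order #5] limit_sell(price=95, qty=1): fills=#1x#5:1@99; bids=[#1:9@99 #2:2@97] asks=[#3:6@100]
After op 6 [order #6] limit_sell(price=99, qty=9): fills=#1x#6:9@99; bids=[#2:2@97] asks=[#3:6@100]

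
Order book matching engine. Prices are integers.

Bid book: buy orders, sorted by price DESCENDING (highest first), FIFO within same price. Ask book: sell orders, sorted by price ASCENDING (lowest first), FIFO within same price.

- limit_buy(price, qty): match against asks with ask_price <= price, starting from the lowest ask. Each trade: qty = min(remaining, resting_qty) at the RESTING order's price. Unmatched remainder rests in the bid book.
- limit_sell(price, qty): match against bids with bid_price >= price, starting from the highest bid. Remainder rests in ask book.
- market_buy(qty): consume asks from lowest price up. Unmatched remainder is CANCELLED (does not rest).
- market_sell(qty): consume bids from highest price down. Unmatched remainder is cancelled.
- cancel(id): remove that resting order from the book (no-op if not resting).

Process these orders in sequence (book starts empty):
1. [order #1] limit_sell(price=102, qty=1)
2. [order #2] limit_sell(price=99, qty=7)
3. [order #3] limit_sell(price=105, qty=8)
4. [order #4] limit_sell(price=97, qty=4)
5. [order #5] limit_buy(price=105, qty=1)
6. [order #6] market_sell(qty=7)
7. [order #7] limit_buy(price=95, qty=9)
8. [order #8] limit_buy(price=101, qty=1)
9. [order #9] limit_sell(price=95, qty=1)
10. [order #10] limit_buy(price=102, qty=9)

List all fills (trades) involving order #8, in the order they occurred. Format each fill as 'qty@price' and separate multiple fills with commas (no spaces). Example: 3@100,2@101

Answer: 1@97

Derivation:
After op 1 [order #1] limit_sell(price=102, qty=1): fills=none; bids=[-] asks=[#1:1@102]
After op 2 [order #2] limit_sell(price=99, qty=7): fills=none; bids=[-] asks=[#2:7@99 #1:1@102]
After op 3 [order #3] limit_sell(price=105, qty=8): fills=none; bids=[-] asks=[#2:7@99 #1:1@102 #3:8@105]
After op 4 [order #4] limit_sell(price=97, qty=4): fills=none; bids=[-] asks=[#4:4@97 #2:7@99 #1:1@102 #3:8@105]
After op 5 [order #5] limit_buy(price=105, qty=1): fills=#5x#4:1@97; bids=[-] asks=[#4:3@97 #2:7@99 #1:1@102 #3:8@105]
After op 6 [order #6] market_sell(qty=7): fills=none; bids=[-] asks=[#4:3@97 #2:7@99 #1:1@102 #3:8@105]
After op 7 [order #7] limit_buy(price=95, qty=9): fills=none; bids=[#7:9@95] asks=[#4:3@97 #2:7@99 #1:1@102 #3:8@105]
After op 8 [order #8] limit_buy(price=101, qty=1): fills=#8x#4:1@97; bids=[#7:9@95] asks=[#4:2@97 #2:7@99 #1:1@102 #3:8@105]
After op 9 [order #9] limit_sell(price=95, qty=1): fills=#7x#9:1@95; bids=[#7:8@95] asks=[#4:2@97 #2:7@99 #1:1@102 #3:8@105]
After op 10 [order #10] limit_buy(price=102, qty=9): fills=#10x#4:2@97 #10x#2:7@99; bids=[#7:8@95] asks=[#1:1@102 #3:8@105]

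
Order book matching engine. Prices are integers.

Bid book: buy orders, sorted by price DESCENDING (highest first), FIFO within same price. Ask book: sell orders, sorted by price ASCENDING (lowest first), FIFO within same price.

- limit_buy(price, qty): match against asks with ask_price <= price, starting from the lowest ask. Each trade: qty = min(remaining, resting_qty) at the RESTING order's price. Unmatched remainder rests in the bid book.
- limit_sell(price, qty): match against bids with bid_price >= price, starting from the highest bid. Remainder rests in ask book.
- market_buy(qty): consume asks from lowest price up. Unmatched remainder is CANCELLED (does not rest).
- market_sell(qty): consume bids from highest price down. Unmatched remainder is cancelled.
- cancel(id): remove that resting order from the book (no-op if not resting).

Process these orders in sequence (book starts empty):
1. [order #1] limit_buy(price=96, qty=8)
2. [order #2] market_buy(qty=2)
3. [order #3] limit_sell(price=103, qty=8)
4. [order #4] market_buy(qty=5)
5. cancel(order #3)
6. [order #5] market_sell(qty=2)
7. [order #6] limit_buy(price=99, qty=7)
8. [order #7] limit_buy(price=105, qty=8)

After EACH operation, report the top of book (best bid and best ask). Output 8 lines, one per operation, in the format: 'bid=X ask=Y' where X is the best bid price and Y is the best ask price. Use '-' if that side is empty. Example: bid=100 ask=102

After op 1 [order #1] limit_buy(price=96, qty=8): fills=none; bids=[#1:8@96] asks=[-]
After op 2 [order #2] market_buy(qty=2): fills=none; bids=[#1:8@96] asks=[-]
After op 3 [order #3] limit_sell(price=103, qty=8): fills=none; bids=[#1:8@96] asks=[#3:8@103]
After op 4 [order #4] market_buy(qty=5): fills=#4x#3:5@103; bids=[#1:8@96] asks=[#3:3@103]
After op 5 cancel(order #3): fills=none; bids=[#1:8@96] asks=[-]
After op 6 [order #5] market_sell(qty=2): fills=#1x#5:2@96; bids=[#1:6@96] asks=[-]
After op 7 [order #6] limit_buy(price=99, qty=7): fills=none; bids=[#6:7@99 #1:6@96] asks=[-]
After op 8 [order #7] limit_buy(price=105, qty=8): fills=none; bids=[#7:8@105 #6:7@99 #1:6@96] asks=[-]

Answer: bid=96 ask=-
bid=96 ask=-
bid=96 ask=103
bid=96 ask=103
bid=96 ask=-
bid=96 ask=-
bid=99 ask=-
bid=105 ask=-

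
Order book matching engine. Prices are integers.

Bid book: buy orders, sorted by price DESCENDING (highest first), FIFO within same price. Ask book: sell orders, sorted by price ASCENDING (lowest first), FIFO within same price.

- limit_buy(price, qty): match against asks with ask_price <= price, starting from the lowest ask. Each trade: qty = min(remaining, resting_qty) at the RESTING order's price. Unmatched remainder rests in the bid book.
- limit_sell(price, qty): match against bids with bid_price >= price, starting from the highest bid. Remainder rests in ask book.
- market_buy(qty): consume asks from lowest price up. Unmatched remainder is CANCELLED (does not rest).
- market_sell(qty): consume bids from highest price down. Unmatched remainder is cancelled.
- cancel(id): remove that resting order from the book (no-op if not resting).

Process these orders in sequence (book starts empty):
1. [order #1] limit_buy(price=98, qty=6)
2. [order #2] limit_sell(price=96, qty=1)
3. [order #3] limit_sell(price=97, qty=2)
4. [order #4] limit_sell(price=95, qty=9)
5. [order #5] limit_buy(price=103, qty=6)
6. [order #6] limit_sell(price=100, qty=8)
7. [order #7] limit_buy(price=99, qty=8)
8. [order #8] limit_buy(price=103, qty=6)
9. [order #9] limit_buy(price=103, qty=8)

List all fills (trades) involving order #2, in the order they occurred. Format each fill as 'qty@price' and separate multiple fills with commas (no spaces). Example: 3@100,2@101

After op 1 [order #1] limit_buy(price=98, qty=6): fills=none; bids=[#1:6@98] asks=[-]
After op 2 [order #2] limit_sell(price=96, qty=1): fills=#1x#2:1@98; bids=[#1:5@98] asks=[-]
After op 3 [order #3] limit_sell(price=97, qty=2): fills=#1x#3:2@98; bids=[#1:3@98] asks=[-]
After op 4 [order #4] limit_sell(price=95, qty=9): fills=#1x#4:3@98; bids=[-] asks=[#4:6@95]
After op 5 [order #5] limit_buy(price=103, qty=6): fills=#5x#4:6@95; bids=[-] asks=[-]
After op 6 [order #6] limit_sell(price=100, qty=8): fills=none; bids=[-] asks=[#6:8@100]
After op 7 [order #7] limit_buy(price=99, qty=8): fills=none; bids=[#7:8@99] asks=[#6:8@100]
After op 8 [order #8] limit_buy(price=103, qty=6): fills=#8x#6:6@100; bids=[#7:8@99] asks=[#6:2@100]
After op 9 [order #9] limit_buy(price=103, qty=8): fills=#9x#6:2@100; bids=[#9:6@103 #7:8@99] asks=[-]

Answer: 1@98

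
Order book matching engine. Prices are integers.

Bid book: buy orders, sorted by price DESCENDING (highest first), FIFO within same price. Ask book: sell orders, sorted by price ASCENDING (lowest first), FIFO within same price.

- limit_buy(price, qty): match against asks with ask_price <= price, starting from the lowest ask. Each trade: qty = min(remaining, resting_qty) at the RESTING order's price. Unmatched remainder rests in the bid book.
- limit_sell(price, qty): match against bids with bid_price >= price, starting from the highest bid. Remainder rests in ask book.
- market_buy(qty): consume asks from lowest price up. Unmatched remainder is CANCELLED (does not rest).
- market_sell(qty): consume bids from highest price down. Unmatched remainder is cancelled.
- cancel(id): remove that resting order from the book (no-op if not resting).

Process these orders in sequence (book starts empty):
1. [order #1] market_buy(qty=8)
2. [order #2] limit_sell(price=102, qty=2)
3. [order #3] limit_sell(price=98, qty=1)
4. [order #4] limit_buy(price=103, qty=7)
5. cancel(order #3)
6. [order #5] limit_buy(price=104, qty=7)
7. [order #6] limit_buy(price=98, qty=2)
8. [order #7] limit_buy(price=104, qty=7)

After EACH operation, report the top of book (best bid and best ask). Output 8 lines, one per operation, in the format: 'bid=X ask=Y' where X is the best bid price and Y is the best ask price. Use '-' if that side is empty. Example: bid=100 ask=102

After op 1 [order #1] market_buy(qty=8): fills=none; bids=[-] asks=[-]
After op 2 [order #2] limit_sell(price=102, qty=2): fills=none; bids=[-] asks=[#2:2@102]
After op 3 [order #3] limit_sell(price=98, qty=1): fills=none; bids=[-] asks=[#3:1@98 #2:2@102]
After op 4 [order #4] limit_buy(price=103, qty=7): fills=#4x#3:1@98 #4x#2:2@102; bids=[#4:4@103] asks=[-]
After op 5 cancel(order #3): fills=none; bids=[#4:4@103] asks=[-]
After op 6 [order #5] limit_buy(price=104, qty=7): fills=none; bids=[#5:7@104 #4:4@103] asks=[-]
After op 7 [order #6] limit_buy(price=98, qty=2): fills=none; bids=[#5:7@104 #4:4@103 #6:2@98] asks=[-]
After op 8 [order #7] limit_buy(price=104, qty=7): fills=none; bids=[#5:7@104 #7:7@104 #4:4@103 #6:2@98] asks=[-]

Answer: bid=- ask=-
bid=- ask=102
bid=- ask=98
bid=103 ask=-
bid=103 ask=-
bid=104 ask=-
bid=104 ask=-
bid=104 ask=-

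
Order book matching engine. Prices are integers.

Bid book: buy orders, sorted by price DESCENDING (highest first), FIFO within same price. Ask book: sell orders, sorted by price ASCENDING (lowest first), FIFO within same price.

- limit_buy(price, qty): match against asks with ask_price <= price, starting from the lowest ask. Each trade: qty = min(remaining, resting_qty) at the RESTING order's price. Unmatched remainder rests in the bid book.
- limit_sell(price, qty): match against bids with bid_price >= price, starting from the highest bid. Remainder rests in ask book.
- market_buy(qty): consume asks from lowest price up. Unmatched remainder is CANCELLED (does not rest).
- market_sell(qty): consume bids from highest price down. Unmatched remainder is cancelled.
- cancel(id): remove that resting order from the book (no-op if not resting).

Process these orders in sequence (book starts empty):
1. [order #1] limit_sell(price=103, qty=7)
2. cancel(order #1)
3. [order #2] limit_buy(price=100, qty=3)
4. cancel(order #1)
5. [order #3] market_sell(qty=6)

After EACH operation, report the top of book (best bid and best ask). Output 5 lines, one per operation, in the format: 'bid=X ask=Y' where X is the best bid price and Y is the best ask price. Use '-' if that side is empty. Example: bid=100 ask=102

After op 1 [order #1] limit_sell(price=103, qty=7): fills=none; bids=[-] asks=[#1:7@103]
After op 2 cancel(order #1): fills=none; bids=[-] asks=[-]
After op 3 [order #2] limit_buy(price=100, qty=3): fills=none; bids=[#2:3@100] asks=[-]
After op 4 cancel(order #1): fills=none; bids=[#2:3@100] asks=[-]
After op 5 [order #3] market_sell(qty=6): fills=#2x#3:3@100; bids=[-] asks=[-]

Answer: bid=- ask=103
bid=- ask=-
bid=100 ask=-
bid=100 ask=-
bid=- ask=-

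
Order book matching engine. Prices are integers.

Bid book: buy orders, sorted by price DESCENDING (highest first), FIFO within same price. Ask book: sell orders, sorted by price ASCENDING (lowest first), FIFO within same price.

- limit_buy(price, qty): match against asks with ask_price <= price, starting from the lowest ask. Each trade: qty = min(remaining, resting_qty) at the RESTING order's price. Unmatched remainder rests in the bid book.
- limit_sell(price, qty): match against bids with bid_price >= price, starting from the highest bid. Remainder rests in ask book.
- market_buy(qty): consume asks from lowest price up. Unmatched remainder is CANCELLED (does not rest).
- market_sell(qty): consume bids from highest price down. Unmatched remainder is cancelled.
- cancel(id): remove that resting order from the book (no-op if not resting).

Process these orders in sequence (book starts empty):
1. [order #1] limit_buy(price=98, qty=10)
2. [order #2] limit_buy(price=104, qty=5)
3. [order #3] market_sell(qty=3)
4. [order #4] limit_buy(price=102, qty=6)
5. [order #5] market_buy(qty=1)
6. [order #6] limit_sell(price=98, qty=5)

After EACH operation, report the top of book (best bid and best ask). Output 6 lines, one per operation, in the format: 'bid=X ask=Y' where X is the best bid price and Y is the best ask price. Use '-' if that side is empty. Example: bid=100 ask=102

Answer: bid=98 ask=-
bid=104 ask=-
bid=104 ask=-
bid=104 ask=-
bid=104 ask=-
bid=102 ask=-

Derivation:
After op 1 [order #1] limit_buy(price=98, qty=10): fills=none; bids=[#1:10@98] asks=[-]
After op 2 [order #2] limit_buy(price=104, qty=5): fills=none; bids=[#2:5@104 #1:10@98] asks=[-]
After op 3 [order #3] market_sell(qty=3): fills=#2x#3:3@104; bids=[#2:2@104 #1:10@98] asks=[-]
After op 4 [order #4] limit_buy(price=102, qty=6): fills=none; bids=[#2:2@104 #4:6@102 #1:10@98] asks=[-]
After op 5 [order #5] market_buy(qty=1): fills=none; bids=[#2:2@104 #4:6@102 #1:10@98] asks=[-]
After op 6 [order #6] limit_sell(price=98, qty=5): fills=#2x#6:2@104 #4x#6:3@102; bids=[#4:3@102 #1:10@98] asks=[-]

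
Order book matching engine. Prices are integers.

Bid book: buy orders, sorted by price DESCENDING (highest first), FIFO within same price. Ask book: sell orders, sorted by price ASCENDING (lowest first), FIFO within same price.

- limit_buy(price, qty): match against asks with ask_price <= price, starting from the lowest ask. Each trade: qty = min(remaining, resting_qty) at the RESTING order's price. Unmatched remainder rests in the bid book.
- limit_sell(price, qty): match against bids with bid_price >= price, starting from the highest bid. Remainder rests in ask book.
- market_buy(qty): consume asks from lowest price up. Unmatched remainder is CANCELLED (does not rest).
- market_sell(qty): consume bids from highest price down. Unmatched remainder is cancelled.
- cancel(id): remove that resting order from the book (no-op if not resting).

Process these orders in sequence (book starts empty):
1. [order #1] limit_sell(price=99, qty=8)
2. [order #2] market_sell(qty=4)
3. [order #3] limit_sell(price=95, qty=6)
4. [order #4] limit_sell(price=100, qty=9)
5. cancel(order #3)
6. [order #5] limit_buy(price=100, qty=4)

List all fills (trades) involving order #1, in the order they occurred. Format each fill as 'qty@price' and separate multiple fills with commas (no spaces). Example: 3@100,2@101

Answer: 4@99

Derivation:
After op 1 [order #1] limit_sell(price=99, qty=8): fills=none; bids=[-] asks=[#1:8@99]
After op 2 [order #2] market_sell(qty=4): fills=none; bids=[-] asks=[#1:8@99]
After op 3 [order #3] limit_sell(price=95, qty=6): fills=none; bids=[-] asks=[#3:6@95 #1:8@99]
After op 4 [order #4] limit_sell(price=100, qty=9): fills=none; bids=[-] asks=[#3:6@95 #1:8@99 #4:9@100]
After op 5 cancel(order #3): fills=none; bids=[-] asks=[#1:8@99 #4:9@100]
After op 6 [order #5] limit_buy(price=100, qty=4): fills=#5x#1:4@99; bids=[-] asks=[#1:4@99 #4:9@100]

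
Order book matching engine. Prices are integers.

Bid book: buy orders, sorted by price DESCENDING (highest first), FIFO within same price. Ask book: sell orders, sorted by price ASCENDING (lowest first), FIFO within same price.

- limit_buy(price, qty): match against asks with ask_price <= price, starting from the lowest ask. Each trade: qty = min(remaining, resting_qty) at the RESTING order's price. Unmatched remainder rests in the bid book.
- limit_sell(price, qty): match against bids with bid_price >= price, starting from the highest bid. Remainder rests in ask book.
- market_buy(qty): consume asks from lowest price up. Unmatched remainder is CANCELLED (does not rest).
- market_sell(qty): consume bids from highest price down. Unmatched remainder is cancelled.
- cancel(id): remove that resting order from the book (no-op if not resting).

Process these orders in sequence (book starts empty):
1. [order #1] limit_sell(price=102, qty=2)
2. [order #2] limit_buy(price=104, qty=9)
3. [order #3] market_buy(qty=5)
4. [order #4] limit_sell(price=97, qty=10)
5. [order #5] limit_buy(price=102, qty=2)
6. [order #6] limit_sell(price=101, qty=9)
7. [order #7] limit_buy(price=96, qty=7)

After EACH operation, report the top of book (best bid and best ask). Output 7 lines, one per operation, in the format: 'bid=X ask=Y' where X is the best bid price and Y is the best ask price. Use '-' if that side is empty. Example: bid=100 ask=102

Answer: bid=- ask=102
bid=104 ask=-
bid=104 ask=-
bid=- ask=97
bid=- ask=97
bid=- ask=97
bid=96 ask=97

Derivation:
After op 1 [order #1] limit_sell(price=102, qty=2): fills=none; bids=[-] asks=[#1:2@102]
After op 2 [order #2] limit_buy(price=104, qty=9): fills=#2x#1:2@102; bids=[#2:7@104] asks=[-]
After op 3 [order #3] market_buy(qty=5): fills=none; bids=[#2:7@104] asks=[-]
After op 4 [order #4] limit_sell(price=97, qty=10): fills=#2x#4:7@104; bids=[-] asks=[#4:3@97]
After op 5 [order #5] limit_buy(price=102, qty=2): fills=#5x#4:2@97; bids=[-] asks=[#4:1@97]
After op 6 [order #6] limit_sell(price=101, qty=9): fills=none; bids=[-] asks=[#4:1@97 #6:9@101]
After op 7 [order #7] limit_buy(price=96, qty=7): fills=none; bids=[#7:7@96] asks=[#4:1@97 #6:9@101]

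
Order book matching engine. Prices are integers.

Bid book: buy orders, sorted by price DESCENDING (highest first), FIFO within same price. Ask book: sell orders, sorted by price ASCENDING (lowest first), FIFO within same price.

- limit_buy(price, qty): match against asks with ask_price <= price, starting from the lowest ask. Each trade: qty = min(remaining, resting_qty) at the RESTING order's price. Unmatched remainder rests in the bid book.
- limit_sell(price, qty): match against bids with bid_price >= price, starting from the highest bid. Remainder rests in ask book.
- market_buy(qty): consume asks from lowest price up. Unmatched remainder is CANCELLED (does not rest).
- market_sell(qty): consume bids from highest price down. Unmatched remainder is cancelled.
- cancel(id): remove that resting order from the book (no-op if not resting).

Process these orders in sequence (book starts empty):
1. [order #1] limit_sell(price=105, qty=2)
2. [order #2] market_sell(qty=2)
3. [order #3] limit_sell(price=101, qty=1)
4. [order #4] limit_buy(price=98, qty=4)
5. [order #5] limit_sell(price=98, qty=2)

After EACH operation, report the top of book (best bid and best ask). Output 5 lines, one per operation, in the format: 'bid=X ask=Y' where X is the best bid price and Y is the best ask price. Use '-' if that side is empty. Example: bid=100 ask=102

Answer: bid=- ask=105
bid=- ask=105
bid=- ask=101
bid=98 ask=101
bid=98 ask=101

Derivation:
After op 1 [order #1] limit_sell(price=105, qty=2): fills=none; bids=[-] asks=[#1:2@105]
After op 2 [order #2] market_sell(qty=2): fills=none; bids=[-] asks=[#1:2@105]
After op 3 [order #3] limit_sell(price=101, qty=1): fills=none; bids=[-] asks=[#3:1@101 #1:2@105]
After op 4 [order #4] limit_buy(price=98, qty=4): fills=none; bids=[#4:4@98] asks=[#3:1@101 #1:2@105]
After op 5 [order #5] limit_sell(price=98, qty=2): fills=#4x#5:2@98; bids=[#4:2@98] asks=[#3:1@101 #1:2@105]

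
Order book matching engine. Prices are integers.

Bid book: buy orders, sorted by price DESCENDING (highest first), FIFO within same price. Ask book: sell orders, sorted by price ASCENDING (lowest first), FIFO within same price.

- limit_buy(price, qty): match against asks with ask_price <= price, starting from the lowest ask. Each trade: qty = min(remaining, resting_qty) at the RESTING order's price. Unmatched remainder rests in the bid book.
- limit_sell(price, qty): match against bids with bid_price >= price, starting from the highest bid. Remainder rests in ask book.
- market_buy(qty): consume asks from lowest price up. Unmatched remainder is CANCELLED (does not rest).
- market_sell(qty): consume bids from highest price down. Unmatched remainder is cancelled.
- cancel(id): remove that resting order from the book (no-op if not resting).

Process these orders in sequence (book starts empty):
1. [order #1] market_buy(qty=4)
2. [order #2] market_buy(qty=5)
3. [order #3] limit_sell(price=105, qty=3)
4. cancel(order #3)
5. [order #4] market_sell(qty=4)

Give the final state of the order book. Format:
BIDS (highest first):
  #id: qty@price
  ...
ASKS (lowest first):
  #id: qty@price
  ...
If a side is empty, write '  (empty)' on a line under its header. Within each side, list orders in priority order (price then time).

Answer: BIDS (highest first):
  (empty)
ASKS (lowest first):
  (empty)

Derivation:
After op 1 [order #1] market_buy(qty=4): fills=none; bids=[-] asks=[-]
After op 2 [order #2] market_buy(qty=5): fills=none; bids=[-] asks=[-]
After op 3 [order #3] limit_sell(price=105, qty=3): fills=none; bids=[-] asks=[#3:3@105]
After op 4 cancel(order #3): fills=none; bids=[-] asks=[-]
After op 5 [order #4] market_sell(qty=4): fills=none; bids=[-] asks=[-]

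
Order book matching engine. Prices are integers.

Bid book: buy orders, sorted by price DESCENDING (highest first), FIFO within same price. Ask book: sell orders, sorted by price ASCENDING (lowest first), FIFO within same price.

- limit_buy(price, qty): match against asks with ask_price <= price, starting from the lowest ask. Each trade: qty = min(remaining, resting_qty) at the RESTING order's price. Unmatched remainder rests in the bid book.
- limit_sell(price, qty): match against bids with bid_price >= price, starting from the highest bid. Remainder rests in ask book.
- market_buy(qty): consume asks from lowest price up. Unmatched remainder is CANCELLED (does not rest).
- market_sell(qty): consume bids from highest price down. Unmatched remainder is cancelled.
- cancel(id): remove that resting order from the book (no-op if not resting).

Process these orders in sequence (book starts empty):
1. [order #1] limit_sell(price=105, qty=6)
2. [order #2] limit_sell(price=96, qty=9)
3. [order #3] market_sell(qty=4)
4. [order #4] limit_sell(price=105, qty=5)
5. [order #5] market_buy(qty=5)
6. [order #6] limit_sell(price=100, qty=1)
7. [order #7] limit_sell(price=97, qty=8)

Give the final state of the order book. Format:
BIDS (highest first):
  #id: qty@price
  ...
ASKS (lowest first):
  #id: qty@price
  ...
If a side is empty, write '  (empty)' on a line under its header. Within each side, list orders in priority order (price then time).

Answer: BIDS (highest first):
  (empty)
ASKS (lowest first):
  #2: 4@96
  #7: 8@97
  #6: 1@100
  #1: 6@105
  #4: 5@105

Derivation:
After op 1 [order #1] limit_sell(price=105, qty=6): fills=none; bids=[-] asks=[#1:6@105]
After op 2 [order #2] limit_sell(price=96, qty=9): fills=none; bids=[-] asks=[#2:9@96 #1:6@105]
After op 3 [order #3] market_sell(qty=4): fills=none; bids=[-] asks=[#2:9@96 #1:6@105]
After op 4 [order #4] limit_sell(price=105, qty=5): fills=none; bids=[-] asks=[#2:9@96 #1:6@105 #4:5@105]
After op 5 [order #5] market_buy(qty=5): fills=#5x#2:5@96; bids=[-] asks=[#2:4@96 #1:6@105 #4:5@105]
After op 6 [order #6] limit_sell(price=100, qty=1): fills=none; bids=[-] asks=[#2:4@96 #6:1@100 #1:6@105 #4:5@105]
After op 7 [order #7] limit_sell(price=97, qty=8): fills=none; bids=[-] asks=[#2:4@96 #7:8@97 #6:1@100 #1:6@105 #4:5@105]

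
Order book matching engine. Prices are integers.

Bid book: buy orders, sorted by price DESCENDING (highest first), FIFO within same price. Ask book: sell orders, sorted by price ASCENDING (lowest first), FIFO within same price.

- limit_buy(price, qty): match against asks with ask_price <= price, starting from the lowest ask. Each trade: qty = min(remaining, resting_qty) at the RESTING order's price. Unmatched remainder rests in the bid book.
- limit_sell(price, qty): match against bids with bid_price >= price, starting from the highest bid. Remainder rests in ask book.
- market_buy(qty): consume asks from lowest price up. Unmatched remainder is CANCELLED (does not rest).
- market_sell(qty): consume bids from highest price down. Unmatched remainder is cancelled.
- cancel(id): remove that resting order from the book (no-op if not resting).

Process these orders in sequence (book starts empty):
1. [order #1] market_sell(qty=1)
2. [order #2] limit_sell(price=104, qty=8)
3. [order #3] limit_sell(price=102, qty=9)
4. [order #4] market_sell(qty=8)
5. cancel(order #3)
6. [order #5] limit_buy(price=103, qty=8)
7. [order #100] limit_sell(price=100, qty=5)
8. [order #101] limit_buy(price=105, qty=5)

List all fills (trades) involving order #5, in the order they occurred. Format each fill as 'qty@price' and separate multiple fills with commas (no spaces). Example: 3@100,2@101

Answer: 5@103

Derivation:
After op 1 [order #1] market_sell(qty=1): fills=none; bids=[-] asks=[-]
After op 2 [order #2] limit_sell(price=104, qty=8): fills=none; bids=[-] asks=[#2:8@104]
After op 3 [order #3] limit_sell(price=102, qty=9): fills=none; bids=[-] asks=[#3:9@102 #2:8@104]
After op 4 [order #4] market_sell(qty=8): fills=none; bids=[-] asks=[#3:9@102 #2:8@104]
After op 5 cancel(order #3): fills=none; bids=[-] asks=[#2:8@104]
After op 6 [order #5] limit_buy(price=103, qty=8): fills=none; bids=[#5:8@103] asks=[#2:8@104]
After op 7 [order #100] limit_sell(price=100, qty=5): fills=#5x#100:5@103; bids=[#5:3@103] asks=[#2:8@104]
After op 8 [order #101] limit_buy(price=105, qty=5): fills=#101x#2:5@104; bids=[#5:3@103] asks=[#2:3@104]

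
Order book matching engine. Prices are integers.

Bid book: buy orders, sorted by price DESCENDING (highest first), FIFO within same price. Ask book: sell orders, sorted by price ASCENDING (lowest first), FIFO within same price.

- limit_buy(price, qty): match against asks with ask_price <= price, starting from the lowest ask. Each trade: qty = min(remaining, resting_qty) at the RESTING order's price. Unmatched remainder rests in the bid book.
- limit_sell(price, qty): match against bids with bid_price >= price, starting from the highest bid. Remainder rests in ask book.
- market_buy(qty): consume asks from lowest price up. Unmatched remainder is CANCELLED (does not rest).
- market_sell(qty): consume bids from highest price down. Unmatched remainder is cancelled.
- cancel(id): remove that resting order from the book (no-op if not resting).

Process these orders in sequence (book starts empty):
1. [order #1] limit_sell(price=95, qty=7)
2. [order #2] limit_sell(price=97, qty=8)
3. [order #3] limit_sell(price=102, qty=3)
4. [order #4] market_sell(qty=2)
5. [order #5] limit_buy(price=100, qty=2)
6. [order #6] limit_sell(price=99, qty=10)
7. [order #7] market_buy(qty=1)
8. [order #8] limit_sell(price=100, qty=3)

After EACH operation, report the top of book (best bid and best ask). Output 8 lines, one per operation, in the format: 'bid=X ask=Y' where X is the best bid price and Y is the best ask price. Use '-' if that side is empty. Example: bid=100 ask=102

After op 1 [order #1] limit_sell(price=95, qty=7): fills=none; bids=[-] asks=[#1:7@95]
After op 2 [order #2] limit_sell(price=97, qty=8): fills=none; bids=[-] asks=[#1:7@95 #2:8@97]
After op 3 [order #3] limit_sell(price=102, qty=3): fills=none; bids=[-] asks=[#1:7@95 #2:8@97 #3:3@102]
After op 4 [order #4] market_sell(qty=2): fills=none; bids=[-] asks=[#1:7@95 #2:8@97 #3:3@102]
After op 5 [order #5] limit_buy(price=100, qty=2): fills=#5x#1:2@95; bids=[-] asks=[#1:5@95 #2:8@97 #3:3@102]
After op 6 [order #6] limit_sell(price=99, qty=10): fills=none; bids=[-] asks=[#1:5@95 #2:8@97 #6:10@99 #3:3@102]
After op 7 [order #7] market_buy(qty=1): fills=#7x#1:1@95; bids=[-] asks=[#1:4@95 #2:8@97 #6:10@99 #3:3@102]
After op 8 [order #8] limit_sell(price=100, qty=3): fills=none; bids=[-] asks=[#1:4@95 #2:8@97 #6:10@99 #8:3@100 #3:3@102]

Answer: bid=- ask=95
bid=- ask=95
bid=- ask=95
bid=- ask=95
bid=- ask=95
bid=- ask=95
bid=- ask=95
bid=- ask=95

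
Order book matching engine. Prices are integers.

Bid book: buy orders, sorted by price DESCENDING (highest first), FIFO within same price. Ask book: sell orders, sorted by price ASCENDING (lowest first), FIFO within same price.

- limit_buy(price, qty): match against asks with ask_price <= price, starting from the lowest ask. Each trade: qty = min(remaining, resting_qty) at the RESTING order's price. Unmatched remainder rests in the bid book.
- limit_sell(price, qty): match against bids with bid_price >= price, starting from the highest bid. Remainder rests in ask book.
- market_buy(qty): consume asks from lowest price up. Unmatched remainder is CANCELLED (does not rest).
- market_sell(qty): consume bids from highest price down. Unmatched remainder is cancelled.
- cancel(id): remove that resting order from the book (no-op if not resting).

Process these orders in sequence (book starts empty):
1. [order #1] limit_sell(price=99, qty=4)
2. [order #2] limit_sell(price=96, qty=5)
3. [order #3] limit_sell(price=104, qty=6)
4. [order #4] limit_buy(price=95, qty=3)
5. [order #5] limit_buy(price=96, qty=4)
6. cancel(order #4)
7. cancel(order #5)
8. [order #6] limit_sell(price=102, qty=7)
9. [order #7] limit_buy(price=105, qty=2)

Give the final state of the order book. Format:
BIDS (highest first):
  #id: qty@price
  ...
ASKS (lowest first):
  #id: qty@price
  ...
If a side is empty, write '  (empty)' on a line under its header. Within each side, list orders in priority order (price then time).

Answer: BIDS (highest first):
  (empty)
ASKS (lowest first):
  #1: 3@99
  #6: 7@102
  #3: 6@104

Derivation:
After op 1 [order #1] limit_sell(price=99, qty=4): fills=none; bids=[-] asks=[#1:4@99]
After op 2 [order #2] limit_sell(price=96, qty=5): fills=none; bids=[-] asks=[#2:5@96 #1:4@99]
After op 3 [order #3] limit_sell(price=104, qty=6): fills=none; bids=[-] asks=[#2:5@96 #1:4@99 #3:6@104]
After op 4 [order #4] limit_buy(price=95, qty=3): fills=none; bids=[#4:3@95] asks=[#2:5@96 #1:4@99 #3:6@104]
After op 5 [order #5] limit_buy(price=96, qty=4): fills=#5x#2:4@96; bids=[#4:3@95] asks=[#2:1@96 #1:4@99 #3:6@104]
After op 6 cancel(order #4): fills=none; bids=[-] asks=[#2:1@96 #1:4@99 #3:6@104]
After op 7 cancel(order #5): fills=none; bids=[-] asks=[#2:1@96 #1:4@99 #3:6@104]
After op 8 [order #6] limit_sell(price=102, qty=7): fills=none; bids=[-] asks=[#2:1@96 #1:4@99 #6:7@102 #3:6@104]
After op 9 [order #7] limit_buy(price=105, qty=2): fills=#7x#2:1@96 #7x#1:1@99; bids=[-] asks=[#1:3@99 #6:7@102 #3:6@104]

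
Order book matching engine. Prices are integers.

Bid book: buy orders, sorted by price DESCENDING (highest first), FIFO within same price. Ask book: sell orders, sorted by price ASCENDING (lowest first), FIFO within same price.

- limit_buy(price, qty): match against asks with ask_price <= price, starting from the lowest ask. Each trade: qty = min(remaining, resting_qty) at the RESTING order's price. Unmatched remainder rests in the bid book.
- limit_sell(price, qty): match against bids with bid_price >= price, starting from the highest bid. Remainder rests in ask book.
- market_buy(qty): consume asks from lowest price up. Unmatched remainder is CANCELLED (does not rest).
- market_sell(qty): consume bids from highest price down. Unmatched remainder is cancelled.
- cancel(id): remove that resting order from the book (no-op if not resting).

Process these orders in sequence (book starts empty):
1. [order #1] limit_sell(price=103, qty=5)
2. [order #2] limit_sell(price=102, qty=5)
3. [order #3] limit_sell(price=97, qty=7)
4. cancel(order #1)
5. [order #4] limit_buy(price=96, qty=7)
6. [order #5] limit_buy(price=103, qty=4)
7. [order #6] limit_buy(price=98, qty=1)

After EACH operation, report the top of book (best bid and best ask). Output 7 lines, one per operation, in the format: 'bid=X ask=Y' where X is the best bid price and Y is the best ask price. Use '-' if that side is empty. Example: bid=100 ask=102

Answer: bid=- ask=103
bid=- ask=102
bid=- ask=97
bid=- ask=97
bid=96 ask=97
bid=96 ask=97
bid=96 ask=97

Derivation:
After op 1 [order #1] limit_sell(price=103, qty=5): fills=none; bids=[-] asks=[#1:5@103]
After op 2 [order #2] limit_sell(price=102, qty=5): fills=none; bids=[-] asks=[#2:5@102 #1:5@103]
After op 3 [order #3] limit_sell(price=97, qty=7): fills=none; bids=[-] asks=[#3:7@97 #2:5@102 #1:5@103]
After op 4 cancel(order #1): fills=none; bids=[-] asks=[#3:7@97 #2:5@102]
After op 5 [order #4] limit_buy(price=96, qty=7): fills=none; bids=[#4:7@96] asks=[#3:7@97 #2:5@102]
After op 6 [order #5] limit_buy(price=103, qty=4): fills=#5x#3:4@97; bids=[#4:7@96] asks=[#3:3@97 #2:5@102]
After op 7 [order #6] limit_buy(price=98, qty=1): fills=#6x#3:1@97; bids=[#4:7@96] asks=[#3:2@97 #2:5@102]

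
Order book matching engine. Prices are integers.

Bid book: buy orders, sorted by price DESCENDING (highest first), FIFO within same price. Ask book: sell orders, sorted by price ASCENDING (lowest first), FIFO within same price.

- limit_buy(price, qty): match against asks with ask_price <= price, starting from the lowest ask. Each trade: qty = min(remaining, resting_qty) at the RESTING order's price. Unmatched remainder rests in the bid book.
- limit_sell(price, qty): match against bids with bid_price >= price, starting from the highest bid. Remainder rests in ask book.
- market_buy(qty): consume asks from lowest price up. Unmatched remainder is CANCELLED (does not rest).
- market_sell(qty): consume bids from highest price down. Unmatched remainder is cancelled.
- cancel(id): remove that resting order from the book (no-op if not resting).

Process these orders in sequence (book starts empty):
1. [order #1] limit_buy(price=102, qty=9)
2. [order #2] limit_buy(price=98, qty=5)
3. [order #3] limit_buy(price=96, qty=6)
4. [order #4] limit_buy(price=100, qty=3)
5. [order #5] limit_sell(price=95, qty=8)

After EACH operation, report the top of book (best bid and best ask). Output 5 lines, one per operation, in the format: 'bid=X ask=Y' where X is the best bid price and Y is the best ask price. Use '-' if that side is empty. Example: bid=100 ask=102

After op 1 [order #1] limit_buy(price=102, qty=9): fills=none; bids=[#1:9@102] asks=[-]
After op 2 [order #2] limit_buy(price=98, qty=5): fills=none; bids=[#1:9@102 #2:5@98] asks=[-]
After op 3 [order #3] limit_buy(price=96, qty=6): fills=none; bids=[#1:9@102 #2:5@98 #3:6@96] asks=[-]
After op 4 [order #4] limit_buy(price=100, qty=3): fills=none; bids=[#1:9@102 #4:3@100 #2:5@98 #3:6@96] asks=[-]
After op 5 [order #5] limit_sell(price=95, qty=8): fills=#1x#5:8@102; bids=[#1:1@102 #4:3@100 #2:5@98 #3:6@96] asks=[-]

Answer: bid=102 ask=-
bid=102 ask=-
bid=102 ask=-
bid=102 ask=-
bid=102 ask=-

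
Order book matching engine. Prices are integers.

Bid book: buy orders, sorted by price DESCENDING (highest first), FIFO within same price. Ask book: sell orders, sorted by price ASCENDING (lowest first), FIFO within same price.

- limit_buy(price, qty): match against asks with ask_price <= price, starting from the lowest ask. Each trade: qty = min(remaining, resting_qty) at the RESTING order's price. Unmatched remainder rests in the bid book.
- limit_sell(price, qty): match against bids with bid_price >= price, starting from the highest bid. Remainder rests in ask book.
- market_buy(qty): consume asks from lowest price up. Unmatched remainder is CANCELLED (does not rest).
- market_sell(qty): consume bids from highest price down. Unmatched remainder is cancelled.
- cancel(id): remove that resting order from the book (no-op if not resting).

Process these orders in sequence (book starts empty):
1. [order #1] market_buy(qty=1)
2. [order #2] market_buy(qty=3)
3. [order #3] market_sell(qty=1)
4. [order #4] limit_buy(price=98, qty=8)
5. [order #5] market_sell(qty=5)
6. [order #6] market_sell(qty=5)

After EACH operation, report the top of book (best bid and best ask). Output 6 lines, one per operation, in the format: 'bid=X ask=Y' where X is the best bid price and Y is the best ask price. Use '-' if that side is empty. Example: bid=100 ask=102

Answer: bid=- ask=-
bid=- ask=-
bid=- ask=-
bid=98 ask=-
bid=98 ask=-
bid=- ask=-

Derivation:
After op 1 [order #1] market_buy(qty=1): fills=none; bids=[-] asks=[-]
After op 2 [order #2] market_buy(qty=3): fills=none; bids=[-] asks=[-]
After op 3 [order #3] market_sell(qty=1): fills=none; bids=[-] asks=[-]
After op 4 [order #4] limit_buy(price=98, qty=8): fills=none; bids=[#4:8@98] asks=[-]
After op 5 [order #5] market_sell(qty=5): fills=#4x#5:5@98; bids=[#4:3@98] asks=[-]
After op 6 [order #6] market_sell(qty=5): fills=#4x#6:3@98; bids=[-] asks=[-]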